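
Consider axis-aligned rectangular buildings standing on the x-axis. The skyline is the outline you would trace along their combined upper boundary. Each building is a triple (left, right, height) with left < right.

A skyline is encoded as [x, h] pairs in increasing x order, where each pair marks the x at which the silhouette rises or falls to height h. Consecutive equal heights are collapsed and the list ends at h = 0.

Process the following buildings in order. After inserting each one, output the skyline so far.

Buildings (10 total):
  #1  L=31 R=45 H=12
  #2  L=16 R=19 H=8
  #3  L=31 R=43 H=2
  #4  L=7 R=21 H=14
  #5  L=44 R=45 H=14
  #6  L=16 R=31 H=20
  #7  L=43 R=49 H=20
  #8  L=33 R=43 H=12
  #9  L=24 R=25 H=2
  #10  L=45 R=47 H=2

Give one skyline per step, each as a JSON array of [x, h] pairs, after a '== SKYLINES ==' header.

== SKYLINES ==
[[31,12],[45,0]]
[[16,8],[19,0],[31,12],[45,0]]
[[16,8],[19,0],[31,12],[45,0]]
[[7,14],[21,0],[31,12],[45,0]]
[[7,14],[21,0],[31,12],[44,14],[45,0]]
[[7,14],[16,20],[31,12],[44,14],[45,0]]
[[7,14],[16,20],[31,12],[43,20],[49,0]]
[[7,14],[16,20],[31,12],[43,20],[49,0]]
[[7,14],[16,20],[31,12],[43,20],[49,0]]
[[7,14],[16,20],[31,12],[43,20],[49,0]]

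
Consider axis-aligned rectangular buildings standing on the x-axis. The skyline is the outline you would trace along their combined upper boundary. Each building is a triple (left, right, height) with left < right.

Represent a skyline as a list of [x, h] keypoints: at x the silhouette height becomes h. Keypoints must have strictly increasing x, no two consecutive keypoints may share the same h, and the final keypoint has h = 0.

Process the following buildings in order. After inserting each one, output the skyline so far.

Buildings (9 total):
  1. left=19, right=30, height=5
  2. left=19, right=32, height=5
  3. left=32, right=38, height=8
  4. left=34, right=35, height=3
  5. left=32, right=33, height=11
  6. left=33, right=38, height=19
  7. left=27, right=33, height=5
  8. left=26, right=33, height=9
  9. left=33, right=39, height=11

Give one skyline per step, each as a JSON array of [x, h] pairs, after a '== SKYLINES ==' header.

== SKYLINES ==
[[19,5],[30,0]]
[[19,5],[32,0]]
[[19,5],[32,8],[38,0]]
[[19,5],[32,8],[38,0]]
[[19,5],[32,11],[33,8],[38,0]]
[[19,5],[32,11],[33,19],[38,0]]
[[19,5],[32,11],[33,19],[38,0]]
[[19,5],[26,9],[32,11],[33,19],[38,0]]
[[19,5],[26,9],[32,11],[33,19],[38,11],[39,0]]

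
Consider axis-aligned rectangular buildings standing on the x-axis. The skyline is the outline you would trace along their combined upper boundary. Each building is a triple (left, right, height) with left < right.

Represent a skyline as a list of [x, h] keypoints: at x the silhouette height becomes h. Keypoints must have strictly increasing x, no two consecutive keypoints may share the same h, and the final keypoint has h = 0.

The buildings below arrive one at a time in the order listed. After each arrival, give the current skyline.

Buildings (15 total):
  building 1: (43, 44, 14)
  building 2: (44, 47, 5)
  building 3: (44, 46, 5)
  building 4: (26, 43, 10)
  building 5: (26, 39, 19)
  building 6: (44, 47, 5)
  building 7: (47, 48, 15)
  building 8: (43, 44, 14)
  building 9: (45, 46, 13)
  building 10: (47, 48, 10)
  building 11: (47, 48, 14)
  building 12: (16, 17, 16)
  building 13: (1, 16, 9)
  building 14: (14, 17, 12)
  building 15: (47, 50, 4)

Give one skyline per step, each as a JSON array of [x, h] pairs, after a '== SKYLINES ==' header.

== SKYLINES ==
[[43,14],[44,0]]
[[43,14],[44,5],[47,0]]
[[43,14],[44,5],[47,0]]
[[26,10],[43,14],[44,5],[47,0]]
[[26,19],[39,10],[43,14],[44,5],[47,0]]
[[26,19],[39,10],[43,14],[44,5],[47,0]]
[[26,19],[39,10],[43,14],[44,5],[47,15],[48,0]]
[[26,19],[39,10],[43,14],[44,5],[47,15],[48,0]]
[[26,19],[39,10],[43,14],[44,5],[45,13],[46,5],[47,15],[48,0]]
[[26,19],[39,10],[43,14],[44,5],[45,13],[46,5],[47,15],[48,0]]
[[26,19],[39,10],[43,14],[44,5],[45,13],[46,5],[47,15],[48,0]]
[[16,16],[17,0],[26,19],[39,10],[43,14],[44,5],[45,13],[46,5],[47,15],[48,0]]
[[1,9],[16,16],[17,0],[26,19],[39,10],[43,14],[44,5],[45,13],[46,5],[47,15],[48,0]]
[[1,9],[14,12],[16,16],[17,0],[26,19],[39,10],[43,14],[44,5],[45,13],[46,5],[47,15],[48,0]]
[[1,9],[14,12],[16,16],[17,0],[26,19],[39,10],[43,14],[44,5],[45,13],[46,5],[47,15],[48,4],[50,0]]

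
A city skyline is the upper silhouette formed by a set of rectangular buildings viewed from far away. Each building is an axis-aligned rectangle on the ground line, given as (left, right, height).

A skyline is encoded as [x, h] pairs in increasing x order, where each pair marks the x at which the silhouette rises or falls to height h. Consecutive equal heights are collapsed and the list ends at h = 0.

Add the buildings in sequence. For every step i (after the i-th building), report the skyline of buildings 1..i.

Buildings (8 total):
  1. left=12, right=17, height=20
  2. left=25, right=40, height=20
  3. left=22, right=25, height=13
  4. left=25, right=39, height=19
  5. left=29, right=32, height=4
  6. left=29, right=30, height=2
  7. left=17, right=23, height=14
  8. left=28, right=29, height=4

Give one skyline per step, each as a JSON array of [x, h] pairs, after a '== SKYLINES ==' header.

== SKYLINES ==
[[12,20],[17,0]]
[[12,20],[17,0],[25,20],[40,0]]
[[12,20],[17,0],[22,13],[25,20],[40,0]]
[[12,20],[17,0],[22,13],[25,20],[40,0]]
[[12,20],[17,0],[22,13],[25,20],[40,0]]
[[12,20],[17,0],[22,13],[25,20],[40,0]]
[[12,20],[17,14],[23,13],[25,20],[40,0]]
[[12,20],[17,14],[23,13],[25,20],[40,0]]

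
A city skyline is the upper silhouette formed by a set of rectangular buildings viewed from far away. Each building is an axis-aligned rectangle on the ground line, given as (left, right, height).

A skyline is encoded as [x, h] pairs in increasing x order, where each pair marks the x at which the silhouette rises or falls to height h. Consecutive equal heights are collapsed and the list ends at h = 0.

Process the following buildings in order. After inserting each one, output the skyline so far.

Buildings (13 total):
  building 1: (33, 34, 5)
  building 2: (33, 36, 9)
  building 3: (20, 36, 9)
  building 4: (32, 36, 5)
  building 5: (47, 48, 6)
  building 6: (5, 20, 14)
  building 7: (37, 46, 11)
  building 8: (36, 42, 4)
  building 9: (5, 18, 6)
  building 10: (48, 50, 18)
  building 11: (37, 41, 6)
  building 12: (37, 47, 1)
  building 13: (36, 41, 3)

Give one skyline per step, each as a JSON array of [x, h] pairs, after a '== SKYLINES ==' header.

== SKYLINES ==
[[33,5],[34,0]]
[[33,9],[36,0]]
[[20,9],[36,0]]
[[20,9],[36,0]]
[[20,9],[36,0],[47,6],[48,0]]
[[5,14],[20,9],[36,0],[47,6],[48,0]]
[[5,14],[20,9],[36,0],[37,11],[46,0],[47,6],[48,0]]
[[5,14],[20,9],[36,4],[37,11],[46,0],[47,6],[48,0]]
[[5,14],[20,9],[36,4],[37,11],[46,0],[47,6],[48,0]]
[[5,14],[20,9],[36,4],[37,11],[46,0],[47,6],[48,18],[50,0]]
[[5,14],[20,9],[36,4],[37,11],[46,0],[47,6],[48,18],[50,0]]
[[5,14],[20,9],[36,4],[37,11],[46,1],[47,6],[48,18],[50,0]]
[[5,14],[20,9],[36,4],[37,11],[46,1],[47,6],[48,18],[50,0]]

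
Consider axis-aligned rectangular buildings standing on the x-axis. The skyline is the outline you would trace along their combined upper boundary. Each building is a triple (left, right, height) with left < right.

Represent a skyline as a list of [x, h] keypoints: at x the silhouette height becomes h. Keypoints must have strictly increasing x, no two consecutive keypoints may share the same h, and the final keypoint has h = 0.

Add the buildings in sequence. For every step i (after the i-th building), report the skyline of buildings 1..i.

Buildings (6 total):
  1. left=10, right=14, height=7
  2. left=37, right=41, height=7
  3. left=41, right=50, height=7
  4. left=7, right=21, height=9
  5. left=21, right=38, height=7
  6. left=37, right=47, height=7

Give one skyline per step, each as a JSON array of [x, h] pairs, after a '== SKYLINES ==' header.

== SKYLINES ==
[[10,7],[14,0]]
[[10,7],[14,0],[37,7],[41,0]]
[[10,7],[14,0],[37,7],[50,0]]
[[7,9],[21,0],[37,7],[50,0]]
[[7,9],[21,7],[50,0]]
[[7,9],[21,7],[50,0]]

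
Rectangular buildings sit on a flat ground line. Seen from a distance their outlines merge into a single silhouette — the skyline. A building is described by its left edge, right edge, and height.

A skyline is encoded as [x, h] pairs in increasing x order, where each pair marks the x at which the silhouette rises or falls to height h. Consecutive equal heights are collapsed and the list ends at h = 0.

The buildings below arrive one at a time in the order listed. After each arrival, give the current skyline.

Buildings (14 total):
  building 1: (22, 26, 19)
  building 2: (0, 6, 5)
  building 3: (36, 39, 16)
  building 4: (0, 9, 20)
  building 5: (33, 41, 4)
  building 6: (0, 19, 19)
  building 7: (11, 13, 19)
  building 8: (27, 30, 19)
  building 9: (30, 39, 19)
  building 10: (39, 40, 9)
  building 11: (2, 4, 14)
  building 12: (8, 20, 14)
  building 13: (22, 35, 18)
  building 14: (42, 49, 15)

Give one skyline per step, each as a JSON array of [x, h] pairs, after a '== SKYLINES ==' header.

== SKYLINES ==
[[22,19],[26,0]]
[[0,5],[6,0],[22,19],[26,0]]
[[0,5],[6,0],[22,19],[26,0],[36,16],[39,0]]
[[0,20],[9,0],[22,19],[26,0],[36,16],[39,0]]
[[0,20],[9,0],[22,19],[26,0],[33,4],[36,16],[39,4],[41,0]]
[[0,20],[9,19],[19,0],[22,19],[26,0],[33,4],[36,16],[39,4],[41,0]]
[[0,20],[9,19],[19,0],[22,19],[26,0],[33,4],[36,16],[39,4],[41,0]]
[[0,20],[9,19],[19,0],[22,19],[26,0],[27,19],[30,0],[33,4],[36,16],[39,4],[41,0]]
[[0,20],[9,19],[19,0],[22,19],[26,0],[27,19],[39,4],[41,0]]
[[0,20],[9,19],[19,0],[22,19],[26,0],[27,19],[39,9],[40,4],[41,0]]
[[0,20],[9,19],[19,0],[22,19],[26,0],[27,19],[39,9],[40,4],[41,0]]
[[0,20],[9,19],[19,14],[20,0],[22,19],[26,0],[27,19],[39,9],[40,4],[41,0]]
[[0,20],[9,19],[19,14],[20,0],[22,19],[26,18],[27,19],[39,9],[40,4],[41,0]]
[[0,20],[9,19],[19,14],[20,0],[22,19],[26,18],[27,19],[39,9],[40,4],[41,0],[42,15],[49,0]]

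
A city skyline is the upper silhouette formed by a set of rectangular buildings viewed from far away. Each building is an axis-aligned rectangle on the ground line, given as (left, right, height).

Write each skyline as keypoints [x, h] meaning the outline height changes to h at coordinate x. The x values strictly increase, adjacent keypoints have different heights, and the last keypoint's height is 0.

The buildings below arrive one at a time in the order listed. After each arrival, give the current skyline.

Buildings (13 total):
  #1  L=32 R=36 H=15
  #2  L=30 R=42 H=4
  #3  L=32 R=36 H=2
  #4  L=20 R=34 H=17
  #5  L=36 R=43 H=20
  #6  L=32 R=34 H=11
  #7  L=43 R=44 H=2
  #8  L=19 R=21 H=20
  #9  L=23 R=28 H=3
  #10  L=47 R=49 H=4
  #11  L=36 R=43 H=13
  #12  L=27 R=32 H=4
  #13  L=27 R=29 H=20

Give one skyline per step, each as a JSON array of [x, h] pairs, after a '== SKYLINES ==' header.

== SKYLINES ==
[[32,15],[36,0]]
[[30,4],[32,15],[36,4],[42,0]]
[[30,4],[32,15],[36,4],[42,0]]
[[20,17],[34,15],[36,4],[42,0]]
[[20,17],[34,15],[36,20],[43,0]]
[[20,17],[34,15],[36,20],[43,0]]
[[20,17],[34,15],[36,20],[43,2],[44,0]]
[[19,20],[21,17],[34,15],[36,20],[43,2],[44,0]]
[[19,20],[21,17],[34,15],[36,20],[43,2],[44,0]]
[[19,20],[21,17],[34,15],[36,20],[43,2],[44,0],[47,4],[49,0]]
[[19,20],[21,17],[34,15],[36,20],[43,2],[44,0],[47,4],[49,0]]
[[19,20],[21,17],[34,15],[36,20],[43,2],[44,0],[47,4],[49,0]]
[[19,20],[21,17],[27,20],[29,17],[34,15],[36,20],[43,2],[44,0],[47,4],[49,0]]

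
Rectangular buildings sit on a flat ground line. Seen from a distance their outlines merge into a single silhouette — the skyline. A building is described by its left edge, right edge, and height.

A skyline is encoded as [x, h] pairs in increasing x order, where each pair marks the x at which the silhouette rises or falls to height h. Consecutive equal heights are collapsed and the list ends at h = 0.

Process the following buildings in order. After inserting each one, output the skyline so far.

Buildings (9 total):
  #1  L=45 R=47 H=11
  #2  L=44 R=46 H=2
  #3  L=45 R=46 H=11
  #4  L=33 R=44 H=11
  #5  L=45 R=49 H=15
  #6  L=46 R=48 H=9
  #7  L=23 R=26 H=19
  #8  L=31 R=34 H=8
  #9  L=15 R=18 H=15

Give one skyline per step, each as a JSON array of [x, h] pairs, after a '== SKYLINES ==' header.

== SKYLINES ==
[[45,11],[47,0]]
[[44,2],[45,11],[47,0]]
[[44,2],[45,11],[47,0]]
[[33,11],[44,2],[45,11],[47,0]]
[[33,11],[44,2],[45,15],[49,0]]
[[33,11],[44,2],[45,15],[49,0]]
[[23,19],[26,0],[33,11],[44,2],[45,15],[49,0]]
[[23,19],[26,0],[31,8],[33,11],[44,2],[45,15],[49,0]]
[[15,15],[18,0],[23,19],[26,0],[31,8],[33,11],[44,2],[45,15],[49,0]]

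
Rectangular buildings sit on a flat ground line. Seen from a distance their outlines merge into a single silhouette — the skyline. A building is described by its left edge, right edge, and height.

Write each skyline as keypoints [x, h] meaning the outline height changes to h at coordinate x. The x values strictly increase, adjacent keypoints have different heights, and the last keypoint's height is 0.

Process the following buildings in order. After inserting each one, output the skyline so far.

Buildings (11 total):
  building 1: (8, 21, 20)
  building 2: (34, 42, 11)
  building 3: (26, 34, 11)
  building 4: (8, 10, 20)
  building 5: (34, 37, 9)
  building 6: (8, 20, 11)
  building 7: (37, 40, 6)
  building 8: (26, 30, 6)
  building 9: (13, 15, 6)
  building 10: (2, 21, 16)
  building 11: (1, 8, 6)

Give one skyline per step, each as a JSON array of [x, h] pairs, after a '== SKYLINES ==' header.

== SKYLINES ==
[[8,20],[21,0]]
[[8,20],[21,0],[34,11],[42,0]]
[[8,20],[21,0],[26,11],[42,0]]
[[8,20],[21,0],[26,11],[42,0]]
[[8,20],[21,0],[26,11],[42,0]]
[[8,20],[21,0],[26,11],[42,0]]
[[8,20],[21,0],[26,11],[42,0]]
[[8,20],[21,0],[26,11],[42,0]]
[[8,20],[21,0],[26,11],[42,0]]
[[2,16],[8,20],[21,0],[26,11],[42,0]]
[[1,6],[2,16],[8,20],[21,0],[26,11],[42,0]]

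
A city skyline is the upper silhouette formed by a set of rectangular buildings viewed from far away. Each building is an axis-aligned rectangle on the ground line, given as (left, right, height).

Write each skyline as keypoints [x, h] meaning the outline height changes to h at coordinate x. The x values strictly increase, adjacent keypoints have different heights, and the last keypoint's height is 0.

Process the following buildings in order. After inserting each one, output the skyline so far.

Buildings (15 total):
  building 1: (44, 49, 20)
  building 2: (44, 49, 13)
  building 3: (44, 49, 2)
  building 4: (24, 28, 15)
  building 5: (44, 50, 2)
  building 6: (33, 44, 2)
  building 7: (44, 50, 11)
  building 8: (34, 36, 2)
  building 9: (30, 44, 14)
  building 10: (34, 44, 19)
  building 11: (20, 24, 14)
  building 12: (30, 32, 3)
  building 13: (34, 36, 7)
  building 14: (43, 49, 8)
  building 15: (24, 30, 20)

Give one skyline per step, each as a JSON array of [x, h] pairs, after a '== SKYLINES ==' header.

== SKYLINES ==
[[44,20],[49,0]]
[[44,20],[49,0]]
[[44,20],[49,0]]
[[24,15],[28,0],[44,20],[49,0]]
[[24,15],[28,0],[44,20],[49,2],[50,0]]
[[24,15],[28,0],[33,2],[44,20],[49,2],[50,0]]
[[24,15],[28,0],[33,2],[44,20],[49,11],[50,0]]
[[24,15],[28,0],[33,2],[44,20],[49,11],[50,0]]
[[24,15],[28,0],[30,14],[44,20],[49,11],[50,0]]
[[24,15],[28,0],[30,14],[34,19],[44,20],[49,11],[50,0]]
[[20,14],[24,15],[28,0],[30,14],[34,19],[44,20],[49,11],[50,0]]
[[20,14],[24,15],[28,0],[30,14],[34,19],[44,20],[49,11],[50,0]]
[[20,14],[24,15],[28,0],[30,14],[34,19],[44,20],[49,11],[50,0]]
[[20,14],[24,15],[28,0],[30,14],[34,19],[44,20],[49,11],[50,0]]
[[20,14],[24,20],[30,14],[34,19],[44,20],[49,11],[50,0]]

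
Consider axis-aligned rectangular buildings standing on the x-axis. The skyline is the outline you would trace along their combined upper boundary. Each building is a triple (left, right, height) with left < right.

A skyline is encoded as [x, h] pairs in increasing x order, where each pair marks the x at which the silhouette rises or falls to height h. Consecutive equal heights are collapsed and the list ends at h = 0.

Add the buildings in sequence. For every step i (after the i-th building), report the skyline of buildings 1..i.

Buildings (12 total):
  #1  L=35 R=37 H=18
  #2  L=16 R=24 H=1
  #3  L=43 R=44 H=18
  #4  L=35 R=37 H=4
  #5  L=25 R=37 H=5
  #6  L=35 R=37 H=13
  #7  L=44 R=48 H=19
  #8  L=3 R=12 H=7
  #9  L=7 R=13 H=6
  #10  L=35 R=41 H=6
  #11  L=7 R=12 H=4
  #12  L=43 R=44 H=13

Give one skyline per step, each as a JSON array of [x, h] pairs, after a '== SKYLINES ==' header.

== SKYLINES ==
[[35,18],[37,0]]
[[16,1],[24,0],[35,18],[37,0]]
[[16,1],[24,0],[35,18],[37,0],[43,18],[44,0]]
[[16,1],[24,0],[35,18],[37,0],[43,18],[44,0]]
[[16,1],[24,0],[25,5],[35,18],[37,0],[43,18],[44,0]]
[[16,1],[24,0],[25,5],[35,18],[37,0],[43,18],[44,0]]
[[16,1],[24,0],[25,5],[35,18],[37,0],[43,18],[44,19],[48,0]]
[[3,7],[12,0],[16,1],[24,0],[25,5],[35,18],[37,0],[43,18],[44,19],[48,0]]
[[3,7],[12,6],[13,0],[16,1],[24,0],[25,5],[35,18],[37,0],[43,18],[44,19],[48,0]]
[[3,7],[12,6],[13,0],[16,1],[24,0],[25,5],[35,18],[37,6],[41,0],[43,18],[44,19],[48,0]]
[[3,7],[12,6],[13,0],[16,1],[24,0],[25,5],[35,18],[37,6],[41,0],[43,18],[44,19],[48,0]]
[[3,7],[12,6],[13,0],[16,1],[24,0],[25,5],[35,18],[37,6],[41,0],[43,18],[44,19],[48,0]]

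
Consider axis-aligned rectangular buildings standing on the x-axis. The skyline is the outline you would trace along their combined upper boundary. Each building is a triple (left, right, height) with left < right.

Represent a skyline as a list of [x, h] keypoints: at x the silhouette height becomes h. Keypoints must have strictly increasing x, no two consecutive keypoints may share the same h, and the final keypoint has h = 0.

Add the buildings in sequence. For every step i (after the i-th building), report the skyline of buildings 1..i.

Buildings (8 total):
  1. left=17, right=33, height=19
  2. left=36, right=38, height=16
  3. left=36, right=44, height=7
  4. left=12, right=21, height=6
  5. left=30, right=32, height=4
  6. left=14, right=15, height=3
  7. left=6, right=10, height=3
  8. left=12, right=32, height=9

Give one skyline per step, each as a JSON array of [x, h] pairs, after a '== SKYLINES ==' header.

== SKYLINES ==
[[17,19],[33,0]]
[[17,19],[33,0],[36,16],[38,0]]
[[17,19],[33,0],[36,16],[38,7],[44,0]]
[[12,6],[17,19],[33,0],[36,16],[38,7],[44,0]]
[[12,6],[17,19],[33,0],[36,16],[38,7],[44,0]]
[[12,6],[17,19],[33,0],[36,16],[38,7],[44,0]]
[[6,3],[10,0],[12,6],[17,19],[33,0],[36,16],[38,7],[44,0]]
[[6,3],[10,0],[12,9],[17,19],[33,0],[36,16],[38,7],[44,0]]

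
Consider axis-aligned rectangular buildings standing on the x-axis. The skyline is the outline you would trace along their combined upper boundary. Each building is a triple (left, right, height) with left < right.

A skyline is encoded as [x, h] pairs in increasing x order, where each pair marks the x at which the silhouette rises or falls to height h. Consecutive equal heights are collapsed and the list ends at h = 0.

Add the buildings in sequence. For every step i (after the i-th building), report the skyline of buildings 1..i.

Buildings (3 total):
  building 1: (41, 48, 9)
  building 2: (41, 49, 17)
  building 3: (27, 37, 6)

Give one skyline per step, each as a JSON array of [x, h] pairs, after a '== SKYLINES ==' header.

== SKYLINES ==
[[41,9],[48,0]]
[[41,17],[49,0]]
[[27,6],[37,0],[41,17],[49,0]]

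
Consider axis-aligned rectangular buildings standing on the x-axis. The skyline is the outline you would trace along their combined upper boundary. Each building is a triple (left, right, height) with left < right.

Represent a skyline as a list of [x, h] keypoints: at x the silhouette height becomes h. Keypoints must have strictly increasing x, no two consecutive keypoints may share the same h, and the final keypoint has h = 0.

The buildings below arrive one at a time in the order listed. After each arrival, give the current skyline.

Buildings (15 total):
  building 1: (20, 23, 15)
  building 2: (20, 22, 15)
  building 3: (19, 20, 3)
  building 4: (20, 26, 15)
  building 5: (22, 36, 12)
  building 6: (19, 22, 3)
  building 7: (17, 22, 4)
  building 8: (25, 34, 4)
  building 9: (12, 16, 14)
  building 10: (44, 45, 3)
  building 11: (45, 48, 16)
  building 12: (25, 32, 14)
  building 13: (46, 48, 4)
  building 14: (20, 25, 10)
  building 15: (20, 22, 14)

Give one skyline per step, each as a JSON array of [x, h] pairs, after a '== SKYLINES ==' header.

== SKYLINES ==
[[20,15],[23,0]]
[[20,15],[23,0]]
[[19,3],[20,15],[23,0]]
[[19,3],[20,15],[26,0]]
[[19,3],[20,15],[26,12],[36,0]]
[[19,3],[20,15],[26,12],[36,0]]
[[17,4],[20,15],[26,12],[36,0]]
[[17,4],[20,15],[26,12],[36,0]]
[[12,14],[16,0],[17,4],[20,15],[26,12],[36,0]]
[[12,14],[16,0],[17,4],[20,15],[26,12],[36,0],[44,3],[45,0]]
[[12,14],[16,0],[17,4],[20,15],[26,12],[36,0],[44,3],[45,16],[48,0]]
[[12,14],[16,0],[17,4],[20,15],[26,14],[32,12],[36,0],[44,3],[45,16],[48,0]]
[[12,14],[16,0],[17,4],[20,15],[26,14],[32,12],[36,0],[44,3],[45,16],[48,0]]
[[12,14],[16,0],[17,4],[20,15],[26,14],[32,12],[36,0],[44,3],[45,16],[48,0]]
[[12,14],[16,0],[17,4],[20,15],[26,14],[32,12],[36,0],[44,3],[45,16],[48,0]]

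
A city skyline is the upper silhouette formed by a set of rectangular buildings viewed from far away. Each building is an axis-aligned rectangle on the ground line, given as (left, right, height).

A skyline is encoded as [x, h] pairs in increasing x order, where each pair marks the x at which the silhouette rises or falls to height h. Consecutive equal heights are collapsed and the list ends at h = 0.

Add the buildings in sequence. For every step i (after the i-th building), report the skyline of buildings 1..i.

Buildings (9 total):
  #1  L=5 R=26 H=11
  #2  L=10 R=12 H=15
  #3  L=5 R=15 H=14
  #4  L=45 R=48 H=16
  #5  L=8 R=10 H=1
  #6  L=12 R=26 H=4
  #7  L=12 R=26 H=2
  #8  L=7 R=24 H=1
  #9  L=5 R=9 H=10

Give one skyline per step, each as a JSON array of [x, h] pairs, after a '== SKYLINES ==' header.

== SKYLINES ==
[[5,11],[26,0]]
[[5,11],[10,15],[12,11],[26,0]]
[[5,14],[10,15],[12,14],[15,11],[26,0]]
[[5,14],[10,15],[12,14],[15,11],[26,0],[45,16],[48,0]]
[[5,14],[10,15],[12,14],[15,11],[26,0],[45,16],[48,0]]
[[5,14],[10,15],[12,14],[15,11],[26,0],[45,16],[48,0]]
[[5,14],[10,15],[12,14],[15,11],[26,0],[45,16],[48,0]]
[[5,14],[10,15],[12,14],[15,11],[26,0],[45,16],[48,0]]
[[5,14],[10,15],[12,14],[15,11],[26,0],[45,16],[48,0]]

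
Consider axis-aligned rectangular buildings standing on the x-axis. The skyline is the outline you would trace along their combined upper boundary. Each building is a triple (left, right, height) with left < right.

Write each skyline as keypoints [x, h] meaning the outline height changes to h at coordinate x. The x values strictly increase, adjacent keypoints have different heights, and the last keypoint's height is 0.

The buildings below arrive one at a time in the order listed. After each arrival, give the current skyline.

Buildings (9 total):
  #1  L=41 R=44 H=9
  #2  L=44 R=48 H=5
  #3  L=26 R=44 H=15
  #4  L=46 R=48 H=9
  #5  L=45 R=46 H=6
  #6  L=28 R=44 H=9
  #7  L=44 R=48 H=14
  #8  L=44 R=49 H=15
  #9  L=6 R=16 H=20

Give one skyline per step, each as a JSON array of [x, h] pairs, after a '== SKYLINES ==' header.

== SKYLINES ==
[[41,9],[44,0]]
[[41,9],[44,5],[48,0]]
[[26,15],[44,5],[48,0]]
[[26,15],[44,5],[46,9],[48,0]]
[[26,15],[44,5],[45,6],[46,9],[48,0]]
[[26,15],[44,5],[45,6],[46,9],[48,0]]
[[26,15],[44,14],[48,0]]
[[26,15],[49,0]]
[[6,20],[16,0],[26,15],[49,0]]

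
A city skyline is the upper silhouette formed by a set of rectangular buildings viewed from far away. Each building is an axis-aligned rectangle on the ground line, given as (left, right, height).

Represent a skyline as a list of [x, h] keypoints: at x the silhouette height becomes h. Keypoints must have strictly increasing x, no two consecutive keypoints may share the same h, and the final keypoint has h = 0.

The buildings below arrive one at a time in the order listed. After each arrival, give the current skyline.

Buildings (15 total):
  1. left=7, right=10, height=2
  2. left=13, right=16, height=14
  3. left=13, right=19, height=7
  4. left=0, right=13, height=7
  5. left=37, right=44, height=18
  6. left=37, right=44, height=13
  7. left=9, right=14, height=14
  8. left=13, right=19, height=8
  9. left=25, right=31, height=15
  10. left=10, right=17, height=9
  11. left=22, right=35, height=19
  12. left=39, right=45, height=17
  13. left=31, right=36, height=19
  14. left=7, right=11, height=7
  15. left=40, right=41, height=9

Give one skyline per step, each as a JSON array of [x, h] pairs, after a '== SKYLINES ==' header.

== SKYLINES ==
[[7,2],[10,0]]
[[7,2],[10,0],[13,14],[16,0]]
[[7,2],[10,0],[13,14],[16,7],[19,0]]
[[0,7],[13,14],[16,7],[19,0]]
[[0,7],[13,14],[16,7],[19,0],[37,18],[44,0]]
[[0,7],[13,14],[16,7],[19,0],[37,18],[44,0]]
[[0,7],[9,14],[16,7],[19,0],[37,18],[44,0]]
[[0,7],[9,14],[16,8],[19,0],[37,18],[44,0]]
[[0,7],[9,14],[16,8],[19,0],[25,15],[31,0],[37,18],[44,0]]
[[0,7],[9,14],[16,9],[17,8],[19,0],[25,15],[31,0],[37,18],[44,0]]
[[0,7],[9,14],[16,9],[17,8],[19,0],[22,19],[35,0],[37,18],[44,0]]
[[0,7],[9,14],[16,9],[17,8],[19,0],[22,19],[35,0],[37,18],[44,17],[45,0]]
[[0,7],[9,14],[16,9],[17,8],[19,0],[22,19],[36,0],[37,18],[44,17],[45,0]]
[[0,7],[9,14],[16,9],[17,8],[19,0],[22,19],[36,0],[37,18],[44,17],[45,0]]
[[0,7],[9,14],[16,9],[17,8],[19,0],[22,19],[36,0],[37,18],[44,17],[45,0]]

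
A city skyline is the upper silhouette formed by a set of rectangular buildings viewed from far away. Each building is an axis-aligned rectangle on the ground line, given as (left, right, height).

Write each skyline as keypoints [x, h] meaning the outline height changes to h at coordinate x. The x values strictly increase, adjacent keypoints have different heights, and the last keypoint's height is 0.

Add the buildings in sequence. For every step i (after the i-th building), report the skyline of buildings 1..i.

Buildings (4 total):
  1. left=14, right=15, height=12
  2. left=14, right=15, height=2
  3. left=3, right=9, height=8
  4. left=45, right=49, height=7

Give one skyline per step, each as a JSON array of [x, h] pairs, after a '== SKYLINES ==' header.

== SKYLINES ==
[[14,12],[15,0]]
[[14,12],[15,0]]
[[3,8],[9,0],[14,12],[15,0]]
[[3,8],[9,0],[14,12],[15,0],[45,7],[49,0]]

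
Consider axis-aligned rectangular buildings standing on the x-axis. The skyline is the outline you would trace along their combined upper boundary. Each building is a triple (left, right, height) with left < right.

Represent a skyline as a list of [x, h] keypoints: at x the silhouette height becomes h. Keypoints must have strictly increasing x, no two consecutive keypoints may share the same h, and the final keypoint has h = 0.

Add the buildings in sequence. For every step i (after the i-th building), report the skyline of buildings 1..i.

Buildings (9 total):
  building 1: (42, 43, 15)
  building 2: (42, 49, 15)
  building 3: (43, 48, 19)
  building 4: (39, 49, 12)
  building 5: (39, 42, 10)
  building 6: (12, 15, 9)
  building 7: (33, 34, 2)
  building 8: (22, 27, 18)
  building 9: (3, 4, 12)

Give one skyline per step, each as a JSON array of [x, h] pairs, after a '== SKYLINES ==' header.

== SKYLINES ==
[[42,15],[43,0]]
[[42,15],[49,0]]
[[42,15],[43,19],[48,15],[49,0]]
[[39,12],[42,15],[43,19],[48,15],[49,0]]
[[39,12],[42,15],[43,19],[48,15],[49,0]]
[[12,9],[15,0],[39,12],[42,15],[43,19],[48,15],[49,0]]
[[12,9],[15,0],[33,2],[34,0],[39,12],[42,15],[43,19],[48,15],[49,0]]
[[12,9],[15,0],[22,18],[27,0],[33,2],[34,0],[39,12],[42,15],[43,19],[48,15],[49,0]]
[[3,12],[4,0],[12,9],[15,0],[22,18],[27,0],[33,2],[34,0],[39,12],[42,15],[43,19],[48,15],[49,0]]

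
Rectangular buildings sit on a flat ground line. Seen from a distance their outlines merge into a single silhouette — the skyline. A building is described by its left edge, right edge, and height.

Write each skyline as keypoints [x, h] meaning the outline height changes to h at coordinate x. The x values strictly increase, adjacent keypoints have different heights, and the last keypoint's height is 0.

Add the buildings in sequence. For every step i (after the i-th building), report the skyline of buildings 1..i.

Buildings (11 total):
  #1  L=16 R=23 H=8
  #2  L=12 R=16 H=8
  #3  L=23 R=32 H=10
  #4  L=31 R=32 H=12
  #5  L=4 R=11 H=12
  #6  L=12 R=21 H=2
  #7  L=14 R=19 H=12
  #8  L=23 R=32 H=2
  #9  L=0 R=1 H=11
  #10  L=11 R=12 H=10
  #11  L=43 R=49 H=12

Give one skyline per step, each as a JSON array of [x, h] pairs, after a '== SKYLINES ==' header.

== SKYLINES ==
[[16,8],[23,0]]
[[12,8],[23,0]]
[[12,8],[23,10],[32,0]]
[[12,8],[23,10],[31,12],[32,0]]
[[4,12],[11,0],[12,8],[23,10],[31,12],[32,0]]
[[4,12],[11,0],[12,8],[23,10],[31,12],[32,0]]
[[4,12],[11,0],[12,8],[14,12],[19,8],[23,10],[31,12],[32,0]]
[[4,12],[11,0],[12,8],[14,12],[19,8],[23,10],[31,12],[32,0]]
[[0,11],[1,0],[4,12],[11,0],[12,8],[14,12],[19,8],[23,10],[31,12],[32,0]]
[[0,11],[1,0],[4,12],[11,10],[12,8],[14,12],[19,8],[23,10],[31,12],[32,0]]
[[0,11],[1,0],[4,12],[11,10],[12,8],[14,12],[19,8],[23,10],[31,12],[32,0],[43,12],[49,0]]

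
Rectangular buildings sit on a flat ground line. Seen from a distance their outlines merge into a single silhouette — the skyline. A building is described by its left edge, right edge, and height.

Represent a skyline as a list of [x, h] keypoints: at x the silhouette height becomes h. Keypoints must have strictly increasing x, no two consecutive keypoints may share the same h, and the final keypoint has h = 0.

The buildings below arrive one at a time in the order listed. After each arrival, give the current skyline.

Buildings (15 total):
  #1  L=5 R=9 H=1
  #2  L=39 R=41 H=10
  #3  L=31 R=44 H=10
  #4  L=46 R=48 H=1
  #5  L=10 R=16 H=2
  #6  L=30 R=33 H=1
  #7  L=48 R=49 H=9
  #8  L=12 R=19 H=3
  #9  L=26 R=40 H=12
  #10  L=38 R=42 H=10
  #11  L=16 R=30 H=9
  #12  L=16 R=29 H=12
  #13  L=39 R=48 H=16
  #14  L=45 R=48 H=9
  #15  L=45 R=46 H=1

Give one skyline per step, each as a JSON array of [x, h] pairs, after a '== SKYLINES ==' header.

== SKYLINES ==
[[5,1],[9,0]]
[[5,1],[9,0],[39,10],[41,0]]
[[5,1],[9,0],[31,10],[44,0]]
[[5,1],[9,0],[31,10],[44,0],[46,1],[48,0]]
[[5,1],[9,0],[10,2],[16,0],[31,10],[44,0],[46,1],[48,0]]
[[5,1],[9,0],[10,2],[16,0],[30,1],[31,10],[44,0],[46,1],[48,0]]
[[5,1],[9,0],[10,2],[16,0],[30,1],[31,10],[44,0],[46,1],[48,9],[49,0]]
[[5,1],[9,0],[10,2],[12,3],[19,0],[30,1],[31,10],[44,0],[46,1],[48,9],[49,0]]
[[5,1],[9,0],[10,2],[12,3],[19,0],[26,12],[40,10],[44,0],[46,1],[48,9],[49,0]]
[[5,1],[9,0],[10,2],[12,3],[19,0],[26,12],[40,10],[44,0],[46,1],[48,9],[49,0]]
[[5,1],[9,0],[10,2],[12,3],[16,9],[26,12],[40,10],[44,0],[46,1],[48,9],[49,0]]
[[5,1],[9,0],[10,2],[12,3],[16,12],[40,10],[44,0],[46,1],[48,9],[49,0]]
[[5,1],[9,0],[10,2],[12,3],[16,12],[39,16],[48,9],[49,0]]
[[5,1],[9,0],[10,2],[12,3],[16,12],[39,16],[48,9],[49,0]]
[[5,1],[9,0],[10,2],[12,3],[16,12],[39,16],[48,9],[49,0]]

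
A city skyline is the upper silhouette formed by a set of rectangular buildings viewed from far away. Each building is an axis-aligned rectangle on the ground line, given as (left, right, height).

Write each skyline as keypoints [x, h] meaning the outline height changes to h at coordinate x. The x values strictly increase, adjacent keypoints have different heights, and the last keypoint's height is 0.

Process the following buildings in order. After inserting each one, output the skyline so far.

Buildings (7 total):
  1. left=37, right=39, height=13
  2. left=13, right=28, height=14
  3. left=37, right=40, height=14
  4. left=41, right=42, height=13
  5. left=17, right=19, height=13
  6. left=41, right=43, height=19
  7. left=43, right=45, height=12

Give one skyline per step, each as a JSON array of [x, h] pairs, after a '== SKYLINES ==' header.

== SKYLINES ==
[[37,13],[39,0]]
[[13,14],[28,0],[37,13],[39,0]]
[[13,14],[28,0],[37,14],[40,0]]
[[13,14],[28,0],[37,14],[40,0],[41,13],[42,0]]
[[13,14],[28,0],[37,14],[40,0],[41,13],[42,0]]
[[13,14],[28,0],[37,14],[40,0],[41,19],[43,0]]
[[13,14],[28,0],[37,14],[40,0],[41,19],[43,12],[45,0]]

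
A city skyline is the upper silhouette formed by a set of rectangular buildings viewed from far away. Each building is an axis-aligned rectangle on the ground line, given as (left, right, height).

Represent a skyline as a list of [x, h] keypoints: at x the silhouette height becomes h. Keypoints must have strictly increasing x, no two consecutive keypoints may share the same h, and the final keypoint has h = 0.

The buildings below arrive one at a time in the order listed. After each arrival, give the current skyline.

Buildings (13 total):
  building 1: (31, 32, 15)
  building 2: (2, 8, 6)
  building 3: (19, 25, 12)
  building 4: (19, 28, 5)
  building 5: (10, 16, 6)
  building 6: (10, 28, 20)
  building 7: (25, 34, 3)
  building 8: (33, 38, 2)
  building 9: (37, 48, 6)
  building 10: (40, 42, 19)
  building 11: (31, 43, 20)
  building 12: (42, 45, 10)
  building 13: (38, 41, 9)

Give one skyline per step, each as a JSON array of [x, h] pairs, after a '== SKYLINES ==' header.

== SKYLINES ==
[[31,15],[32,0]]
[[2,6],[8,0],[31,15],[32,0]]
[[2,6],[8,0],[19,12],[25,0],[31,15],[32,0]]
[[2,6],[8,0],[19,12],[25,5],[28,0],[31,15],[32,0]]
[[2,6],[8,0],[10,6],[16,0],[19,12],[25,5],[28,0],[31,15],[32,0]]
[[2,6],[8,0],[10,20],[28,0],[31,15],[32,0]]
[[2,6],[8,0],[10,20],[28,3],[31,15],[32,3],[34,0]]
[[2,6],[8,0],[10,20],[28,3],[31,15],[32,3],[34,2],[38,0]]
[[2,6],[8,0],[10,20],[28,3],[31,15],[32,3],[34,2],[37,6],[48,0]]
[[2,6],[8,0],[10,20],[28,3],[31,15],[32,3],[34,2],[37,6],[40,19],[42,6],[48,0]]
[[2,6],[8,0],[10,20],[28,3],[31,20],[43,6],[48,0]]
[[2,6],[8,0],[10,20],[28,3],[31,20],[43,10],[45,6],[48,0]]
[[2,6],[8,0],[10,20],[28,3],[31,20],[43,10],[45,6],[48,0]]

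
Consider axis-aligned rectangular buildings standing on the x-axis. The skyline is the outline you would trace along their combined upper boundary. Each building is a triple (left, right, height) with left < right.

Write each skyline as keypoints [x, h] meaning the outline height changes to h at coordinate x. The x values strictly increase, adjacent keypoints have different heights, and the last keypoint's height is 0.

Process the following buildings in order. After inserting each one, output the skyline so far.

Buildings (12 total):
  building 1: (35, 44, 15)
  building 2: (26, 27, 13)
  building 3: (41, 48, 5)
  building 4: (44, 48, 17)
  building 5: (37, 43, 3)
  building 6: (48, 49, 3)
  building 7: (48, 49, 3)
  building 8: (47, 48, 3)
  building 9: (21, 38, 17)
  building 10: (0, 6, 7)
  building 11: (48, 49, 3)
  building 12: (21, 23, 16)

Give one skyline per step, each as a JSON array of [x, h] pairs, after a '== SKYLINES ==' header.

== SKYLINES ==
[[35,15],[44,0]]
[[26,13],[27,0],[35,15],[44,0]]
[[26,13],[27,0],[35,15],[44,5],[48,0]]
[[26,13],[27,0],[35,15],[44,17],[48,0]]
[[26,13],[27,0],[35,15],[44,17],[48,0]]
[[26,13],[27,0],[35,15],[44,17],[48,3],[49,0]]
[[26,13],[27,0],[35,15],[44,17],[48,3],[49,0]]
[[26,13],[27,0],[35,15],[44,17],[48,3],[49,0]]
[[21,17],[38,15],[44,17],[48,3],[49,0]]
[[0,7],[6,0],[21,17],[38,15],[44,17],[48,3],[49,0]]
[[0,7],[6,0],[21,17],[38,15],[44,17],[48,3],[49,0]]
[[0,7],[6,0],[21,17],[38,15],[44,17],[48,3],[49,0]]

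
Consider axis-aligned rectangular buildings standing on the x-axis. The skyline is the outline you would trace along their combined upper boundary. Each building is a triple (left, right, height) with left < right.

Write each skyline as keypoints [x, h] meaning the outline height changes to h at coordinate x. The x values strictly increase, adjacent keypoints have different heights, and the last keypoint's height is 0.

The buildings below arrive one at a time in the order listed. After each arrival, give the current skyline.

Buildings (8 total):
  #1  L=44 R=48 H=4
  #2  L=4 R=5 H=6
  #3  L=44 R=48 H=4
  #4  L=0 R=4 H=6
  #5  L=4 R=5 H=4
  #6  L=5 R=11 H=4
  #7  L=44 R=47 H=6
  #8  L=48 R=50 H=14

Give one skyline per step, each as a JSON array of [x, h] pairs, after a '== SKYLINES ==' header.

== SKYLINES ==
[[44,4],[48,0]]
[[4,6],[5,0],[44,4],[48,0]]
[[4,6],[5,0],[44,4],[48,0]]
[[0,6],[5,0],[44,4],[48,0]]
[[0,6],[5,0],[44,4],[48,0]]
[[0,6],[5,4],[11,0],[44,4],[48,0]]
[[0,6],[5,4],[11,0],[44,6],[47,4],[48,0]]
[[0,6],[5,4],[11,0],[44,6],[47,4],[48,14],[50,0]]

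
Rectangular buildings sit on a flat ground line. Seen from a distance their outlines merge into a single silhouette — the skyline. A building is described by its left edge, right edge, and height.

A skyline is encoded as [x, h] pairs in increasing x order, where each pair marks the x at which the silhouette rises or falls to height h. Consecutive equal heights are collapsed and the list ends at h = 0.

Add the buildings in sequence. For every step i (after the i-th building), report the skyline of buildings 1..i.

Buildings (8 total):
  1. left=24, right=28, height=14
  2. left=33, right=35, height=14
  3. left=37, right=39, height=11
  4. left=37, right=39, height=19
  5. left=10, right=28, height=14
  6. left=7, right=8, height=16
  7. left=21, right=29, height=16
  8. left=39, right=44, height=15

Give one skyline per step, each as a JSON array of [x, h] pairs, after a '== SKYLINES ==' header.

== SKYLINES ==
[[24,14],[28,0]]
[[24,14],[28,0],[33,14],[35,0]]
[[24,14],[28,0],[33,14],[35,0],[37,11],[39,0]]
[[24,14],[28,0],[33,14],[35,0],[37,19],[39,0]]
[[10,14],[28,0],[33,14],[35,0],[37,19],[39,0]]
[[7,16],[8,0],[10,14],[28,0],[33,14],[35,0],[37,19],[39,0]]
[[7,16],[8,0],[10,14],[21,16],[29,0],[33,14],[35,0],[37,19],[39,0]]
[[7,16],[8,0],[10,14],[21,16],[29,0],[33,14],[35,0],[37,19],[39,15],[44,0]]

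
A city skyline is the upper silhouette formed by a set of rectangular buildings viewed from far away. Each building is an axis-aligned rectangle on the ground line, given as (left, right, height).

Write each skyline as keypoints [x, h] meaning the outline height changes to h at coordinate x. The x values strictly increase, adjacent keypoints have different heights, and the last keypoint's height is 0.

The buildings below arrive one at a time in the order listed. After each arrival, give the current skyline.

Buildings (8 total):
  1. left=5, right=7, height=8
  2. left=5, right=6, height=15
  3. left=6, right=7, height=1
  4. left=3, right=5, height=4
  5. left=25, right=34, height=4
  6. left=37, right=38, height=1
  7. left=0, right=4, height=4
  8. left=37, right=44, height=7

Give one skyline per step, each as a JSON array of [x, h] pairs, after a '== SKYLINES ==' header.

== SKYLINES ==
[[5,8],[7,0]]
[[5,15],[6,8],[7,0]]
[[5,15],[6,8],[7,0]]
[[3,4],[5,15],[6,8],[7,0]]
[[3,4],[5,15],[6,8],[7,0],[25,4],[34,0]]
[[3,4],[5,15],[6,8],[7,0],[25,4],[34,0],[37,1],[38,0]]
[[0,4],[5,15],[6,8],[7,0],[25,4],[34,0],[37,1],[38,0]]
[[0,4],[5,15],[6,8],[7,0],[25,4],[34,0],[37,7],[44,0]]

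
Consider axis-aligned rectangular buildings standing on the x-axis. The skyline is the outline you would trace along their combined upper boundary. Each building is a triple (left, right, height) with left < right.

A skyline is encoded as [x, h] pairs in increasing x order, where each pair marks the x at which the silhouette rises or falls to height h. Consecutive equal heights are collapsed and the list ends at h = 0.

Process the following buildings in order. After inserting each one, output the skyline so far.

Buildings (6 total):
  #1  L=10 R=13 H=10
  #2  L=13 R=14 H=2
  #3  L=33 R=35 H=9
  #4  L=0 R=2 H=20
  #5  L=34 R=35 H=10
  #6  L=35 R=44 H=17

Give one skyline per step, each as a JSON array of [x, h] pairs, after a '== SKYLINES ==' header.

== SKYLINES ==
[[10,10],[13,0]]
[[10,10],[13,2],[14,0]]
[[10,10],[13,2],[14,0],[33,9],[35,0]]
[[0,20],[2,0],[10,10],[13,2],[14,0],[33,9],[35,0]]
[[0,20],[2,0],[10,10],[13,2],[14,0],[33,9],[34,10],[35,0]]
[[0,20],[2,0],[10,10],[13,2],[14,0],[33,9],[34,10],[35,17],[44,0]]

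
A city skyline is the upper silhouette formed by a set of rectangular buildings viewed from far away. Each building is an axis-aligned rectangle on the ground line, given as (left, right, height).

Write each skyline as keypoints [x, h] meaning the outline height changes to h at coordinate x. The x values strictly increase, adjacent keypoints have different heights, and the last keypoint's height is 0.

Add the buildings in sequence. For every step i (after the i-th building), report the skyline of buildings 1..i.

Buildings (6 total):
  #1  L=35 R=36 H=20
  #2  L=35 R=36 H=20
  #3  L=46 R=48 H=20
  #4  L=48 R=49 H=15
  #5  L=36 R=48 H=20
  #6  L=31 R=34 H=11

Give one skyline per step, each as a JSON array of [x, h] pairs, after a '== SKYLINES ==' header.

== SKYLINES ==
[[35,20],[36,0]]
[[35,20],[36,0]]
[[35,20],[36,0],[46,20],[48,0]]
[[35,20],[36,0],[46,20],[48,15],[49,0]]
[[35,20],[48,15],[49,0]]
[[31,11],[34,0],[35,20],[48,15],[49,0]]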